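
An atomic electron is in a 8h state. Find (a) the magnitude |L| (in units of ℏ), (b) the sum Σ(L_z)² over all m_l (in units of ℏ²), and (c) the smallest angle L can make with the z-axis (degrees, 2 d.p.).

|L| = √30 ℏ ≈ 5.477ℏ; Σ(L_z)² = 110 ℏ²; θ_min ≈ 24.09°

For 8h, l = 5.
|L| = ℏ√(5·6) = √30 ℏ ≈ 5.477ℏ.
Σ m_l² = 110, so Σ(L_z)² = 110 ℏ².
cos θ_min = 5/√30, so θ_min ≈ 24.09°.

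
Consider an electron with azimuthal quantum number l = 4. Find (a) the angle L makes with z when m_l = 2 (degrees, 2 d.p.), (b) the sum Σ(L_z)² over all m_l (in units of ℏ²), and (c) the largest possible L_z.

θ(m_l=2) ≈ 63.43°; Σ(L_z)² = 60 ℏ²; L_z,max = 4ℏ

For m_l = 2: cos θ = 2/√20, θ ≈ 63.43°.
Σ m_l² = 60, so Σ(L_z)² = 60 ℏ².
L_z,max = lℏ = 4ℏ.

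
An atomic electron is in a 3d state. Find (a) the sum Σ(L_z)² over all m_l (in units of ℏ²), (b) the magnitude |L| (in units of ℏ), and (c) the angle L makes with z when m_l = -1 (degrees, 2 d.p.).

3d means n = 3, l = 2.
Σ m_l² = 10, so Σ(L_z)² = 10 ℏ².
|L| = ℏ√(2·3) = √6 ℏ ≈ 2.449ℏ.
For m_l = -1: cos θ = -1/√6, θ ≈ 114.09°.

Σ(L_z)² = 10 ℏ²; |L| = √6 ℏ ≈ 2.449ℏ; θ(m_l=-1) ≈ 114.09°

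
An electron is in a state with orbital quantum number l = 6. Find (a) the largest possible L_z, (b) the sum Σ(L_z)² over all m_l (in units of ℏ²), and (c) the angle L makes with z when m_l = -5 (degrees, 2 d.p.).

L_z,max = lℏ = 6ℏ.
Σ m_l² = 182, so Σ(L_z)² = 182 ℏ².
For m_l = -5: cos θ = -5/√42, θ ≈ 140.49°.

L_z,max = 6ℏ; Σ(L_z)² = 182 ℏ²; θ(m_l=-5) ≈ 140.49°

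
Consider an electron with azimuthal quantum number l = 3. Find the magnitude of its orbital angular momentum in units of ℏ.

|L| = ℏ√(l(l+1)) = ℏ√(3·4) = 2√3 ℏ

|L| = 2√3 ℏ ≈ 3.464ℏ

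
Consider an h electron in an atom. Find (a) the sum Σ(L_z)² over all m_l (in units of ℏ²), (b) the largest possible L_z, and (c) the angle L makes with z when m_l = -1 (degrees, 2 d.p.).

Σ(L_z)² = 110 ℏ²; L_z,max = 5ℏ; θ(m_l=-1) ≈ 100.52°

The letter h corresponds to l = 5.
Σ m_l² = 110, so Σ(L_z)² = 110 ℏ².
L_z,max = lℏ = 5ℏ.
For m_l = -1: cos θ = -1/√30, θ ≈ 100.52°.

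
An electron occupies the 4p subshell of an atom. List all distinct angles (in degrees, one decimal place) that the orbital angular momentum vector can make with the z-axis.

θ ∈ {45.0°, 90.0°, 135.0°}

The 4p subshell has l = 1.
|L| = ℏ√(l(l+1)) = √2 ℏ.
cos θ = m_l/√2 for each m_l ∈ {-1, 0, 1}.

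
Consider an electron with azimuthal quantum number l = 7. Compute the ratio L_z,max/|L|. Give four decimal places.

L_z,max/|L| = 0.9354

|L| = 2√14 ℏ ≈ 7.4833ℏ, while L_z,max = lℏ = 7ℏ.
L_z,max/|L| = 7/√56 = 0.9354.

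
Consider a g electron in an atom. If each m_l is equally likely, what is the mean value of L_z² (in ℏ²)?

⟨L_z²⟩ = 6.667 ℏ²

A g state has l = 4.
The allowed m_l values are -4, -3, -2, -1, 0, 1, 2, 3, 4.
⟨L_z²⟩ = ℏ²·l(l+1)/3 = 6.667ℏ².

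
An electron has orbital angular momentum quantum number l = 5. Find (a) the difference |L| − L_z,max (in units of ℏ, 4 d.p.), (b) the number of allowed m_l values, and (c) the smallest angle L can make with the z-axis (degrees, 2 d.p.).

|L|−L_z,max ≈ 0.4772ℏ; 11 values; θ_min ≈ 24.09°

|L| − L_z,max = (√30 − 5)ℏ ≈ 0.4772ℏ.
There are 2l+1 = 11 values of m_l.
cos θ_min = 5/√30, so θ_min ≈ 24.09°.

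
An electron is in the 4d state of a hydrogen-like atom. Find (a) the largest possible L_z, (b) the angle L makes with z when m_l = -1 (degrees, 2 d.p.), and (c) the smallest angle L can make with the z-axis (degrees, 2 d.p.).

L_z,max = 2ℏ; θ(m_l=-1) ≈ 114.09°; θ_min ≈ 35.26°

The 4d subshell has l = 2.
L_z,max = lℏ = 2ℏ.
For m_l = -1: cos θ = -1/√6, θ ≈ 114.09°.
cos θ_min = 2/√6, so θ_min ≈ 35.26°.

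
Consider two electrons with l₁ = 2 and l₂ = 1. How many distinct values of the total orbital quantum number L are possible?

3

Angular momentum addition gives L = |l₁ − l₂|, …, l₁ + l₂.
So L can be 1, 2, 3.
That is 3 values.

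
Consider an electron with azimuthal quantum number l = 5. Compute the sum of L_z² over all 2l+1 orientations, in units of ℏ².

m_l runs from −5 to 5, i.e. {-5, -4, -3, -2, -1, 0, 1, 2, 3, 4, 5}.
Σ m_l² = 2·(1 + 4 + 9 + 16 + 25) = 110.

Σ(L_z)² = 110 ℏ²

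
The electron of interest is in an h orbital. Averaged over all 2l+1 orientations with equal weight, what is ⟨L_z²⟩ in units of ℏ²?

⟨L_z²⟩ = 10 ℏ²

For an h orbital, l = 5.
m_l ∈ {-5, -4, -3, -2, -1, 0, 1, 2, 3, 4, 5}.
⟨L_z²⟩ = ℏ²·l(l+1)/3 = 10ℏ².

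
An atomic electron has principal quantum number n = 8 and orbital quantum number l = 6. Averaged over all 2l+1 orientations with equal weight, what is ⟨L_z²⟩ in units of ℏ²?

⟨L_z²⟩ = 14 ℏ²

The allowed m_l values are -6, -5, -4, -3, -2, -1, 0, 1, 2, 3, 4, 5, 6.
⟨L_z²⟩ = ℏ²·l(l+1)/3 = 14ℏ².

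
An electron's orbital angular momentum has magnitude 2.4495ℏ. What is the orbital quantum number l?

|L| = ℏ√(l(l+1)), so l(l+1) = 6.
Solving: l = 2.

l = 2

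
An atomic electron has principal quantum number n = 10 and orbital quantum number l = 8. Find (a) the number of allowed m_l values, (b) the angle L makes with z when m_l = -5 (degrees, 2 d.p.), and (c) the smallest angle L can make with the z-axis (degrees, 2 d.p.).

17 values; θ(m_l=-5) ≈ 126.10°; θ_min ≈ 19.47°

There are 2l+1 = 17 values of m_l.
For m_l = -5: cos θ = -5/√72, θ ≈ 126.10°.
cos θ_min = 8/√72, so θ_min ≈ 19.47°.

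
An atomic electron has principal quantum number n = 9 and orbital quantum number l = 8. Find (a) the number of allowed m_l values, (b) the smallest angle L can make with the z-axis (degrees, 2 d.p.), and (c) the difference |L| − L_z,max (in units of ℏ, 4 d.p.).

There are 2l+1 = 17 values of m_l.
cos θ_min = 8/√72, so θ_min ≈ 19.47°.
|L| − L_z,max = (6√2 − 8)ℏ ≈ 0.4853ℏ.

17 values; θ_min ≈ 19.47°; |L|−L_z,max ≈ 0.4853ℏ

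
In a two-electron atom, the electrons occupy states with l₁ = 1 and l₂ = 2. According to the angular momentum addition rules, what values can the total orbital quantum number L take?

L = 1, 2, 3

L runs from |1 − 2| = 1 to 1 + 2 = 3.
So L can be 1, 2, 3.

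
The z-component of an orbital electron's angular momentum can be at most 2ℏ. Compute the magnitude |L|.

L_z,max = lℏ, so l = 2.
|L| = ℏ√(l(l+1)) = √6 ℏ.

|L| = √6 ℏ ≈ 2.449ℏ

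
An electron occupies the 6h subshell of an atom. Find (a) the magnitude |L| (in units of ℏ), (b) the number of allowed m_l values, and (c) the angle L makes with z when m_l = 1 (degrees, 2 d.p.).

For 6h, l = 5.
|L| = ℏ√(5·6) = √30 ℏ ≈ 5.477ℏ.
There are 2l+1 = 11 values of m_l.
For m_l = 1: cos θ = 1/√30, θ ≈ 79.48°.

|L| = √30 ℏ ≈ 5.477ℏ; 11 values; θ(m_l=1) ≈ 79.48°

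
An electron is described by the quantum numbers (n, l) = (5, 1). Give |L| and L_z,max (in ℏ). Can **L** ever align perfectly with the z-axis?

No: L_z,max = 1ℏ < |L| = √2 ℏ ≈ 1.414ℏ

|L| = √2 ℏ ≈ 1.4142ℏ, while L_z,max = lℏ = 1ℏ.
Since |L| > L_z,max, the vector can never point exactly along z; the closest it comes is θ_min = arccos(1/√2) ≈ 45.0°.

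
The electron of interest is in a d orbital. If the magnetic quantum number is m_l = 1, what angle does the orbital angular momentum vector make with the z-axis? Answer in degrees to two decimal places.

θ ≈ 65.91°

A d state has l = 2.
|L| = √(l(l+1)) ℏ = √6 ℏ.
L_z = m_l ℏ = 1ℏ.
cos θ = L_z/|L| = 1/√6, so θ ≈ 65.91°.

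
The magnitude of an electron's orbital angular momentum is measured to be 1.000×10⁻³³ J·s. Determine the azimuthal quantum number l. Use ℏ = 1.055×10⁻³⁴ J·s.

l = 9

Dividing by ℏ: |L|/ℏ ≈ 9.479.
(|L|/ℏ)² = l(l+1) ≈ 89.85 ⇒ l = 9.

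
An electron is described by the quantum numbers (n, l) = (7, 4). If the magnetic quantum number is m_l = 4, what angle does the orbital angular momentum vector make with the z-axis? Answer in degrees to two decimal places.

θ ≈ 26.57°

|L|² = l(l+1)ℏ² = 20ℏ², so |L| = 2√5 ℏ.
L_z = m_l ℏ = 4ℏ.
cos θ = L_z/|L| = 4/√20, so θ ≈ 26.57°.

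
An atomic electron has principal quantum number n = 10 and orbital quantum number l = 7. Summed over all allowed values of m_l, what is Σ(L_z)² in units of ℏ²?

Σ(L_z)² = 280 ℏ²

m_l runs from −7 to 7, i.e. {-7, -6, -5, -4, -3, -2, -1, 0, 1, 2, 3, 4, 5, 6, 7}.
Summing m² from −7 to 7: Σ m_l² = 280.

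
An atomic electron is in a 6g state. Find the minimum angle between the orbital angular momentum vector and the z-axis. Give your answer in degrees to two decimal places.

θ_min ≈ 26.57°

The 6g subshell has l = 4.
|L| = √(l(l+1)) ℏ = 2√5 ℏ.
The smallest angle corresponds to the largest L_z, i.e. m_l = l = 4, giving L_z = 4ℏ.
cos θ_min = 4/√20, so θ_min ≈ 26.57°.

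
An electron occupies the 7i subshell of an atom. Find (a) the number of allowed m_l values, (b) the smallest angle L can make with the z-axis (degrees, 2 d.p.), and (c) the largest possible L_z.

For 7i, l = 6.
There are 2l+1 = 13 values of m_l.
cos θ_min = 6/√42, so θ_min ≈ 22.21°.
L_z,max = lℏ = 6ℏ.

13 values; θ_min ≈ 22.21°; L_z,max = 6ℏ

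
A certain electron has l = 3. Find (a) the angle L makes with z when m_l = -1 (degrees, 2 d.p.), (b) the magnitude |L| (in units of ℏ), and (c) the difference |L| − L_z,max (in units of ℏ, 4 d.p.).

θ(m_l=-1) ≈ 106.78°; |L| = 2√3 ℏ ≈ 3.464ℏ; |L|−L_z,max ≈ 0.4641ℏ

For m_l = -1: cos θ = -1/√12, θ ≈ 106.78°.
|L| = ℏ√(3·4) = 2√3 ℏ ≈ 3.464ℏ.
|L| − L_z,max = (2√3 − 3)ℏ ≈ 0.4641ℏ.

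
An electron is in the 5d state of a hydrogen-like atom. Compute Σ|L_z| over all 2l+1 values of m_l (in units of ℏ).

Σ|L_z| = 6 ℏ

For 5d, l = 2.
The allowed m_l values are -2, -1, 0, 1, 2.
Σ|m_l| = 2(1+2+…+2) = 6.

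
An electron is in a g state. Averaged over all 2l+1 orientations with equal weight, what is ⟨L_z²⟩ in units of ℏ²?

A g state has l = 4.
The allowed m_l values are -4, -3, -2, -1, 0, 1, 2, 3, 4.
⟨L_z²⟩ = ℏ²·l(l+1)/3 = 6.667ℏ².

⟨L_z²⟩ = 6.667 ℏ²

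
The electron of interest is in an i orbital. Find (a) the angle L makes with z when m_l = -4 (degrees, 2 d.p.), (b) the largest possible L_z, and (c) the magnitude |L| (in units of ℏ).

The letter i corresponds to l = 6.
For m_l = -4: cos θ = -4/√42, θ ≈ 128.11°.
L_z,max = lℏ = 6ℏ.
|L| = ℏ√(6·7) = √42 ℏ ≈ 6.481ℏ.

θ(m_l=-4) ≈ 128.11°; L_z,max = 6ℏ; |L| = √42 ℏ ≈ 6.481ℏ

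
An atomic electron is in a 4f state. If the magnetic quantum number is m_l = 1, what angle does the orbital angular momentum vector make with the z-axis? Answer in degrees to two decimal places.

For 4f, l = 3.
|L|² = l(l+1)ℏ² = 12ℏ², so |L| = 2√3 ℏ.
L_z = m_l ℏ = 1ℏ.
cos θ = L_z/|L| = 1/√12, so θ ≈ 73.22°.

θ ≈ 73.22°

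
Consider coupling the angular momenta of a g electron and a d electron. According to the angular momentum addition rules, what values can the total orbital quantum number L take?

L = 2, 3, 4, 5, 6

By the triangle rule, |l₁ − l₂| ≤ L ≤ l₁ + l₂.
L ∈ {2, 3, 4, 5, 6}.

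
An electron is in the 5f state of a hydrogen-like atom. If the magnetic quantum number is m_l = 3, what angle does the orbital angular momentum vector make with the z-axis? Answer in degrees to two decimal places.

θ ≈ 30.00°

5f means n = 5, l = 3.
|L| = ℏ√(l(l+1)) = 2√3 ℏ.
L_z = m_l ℏ = 3ℏ.
cos θ = L_z/|L| = 3/√12, so θ ≈ 30.00°.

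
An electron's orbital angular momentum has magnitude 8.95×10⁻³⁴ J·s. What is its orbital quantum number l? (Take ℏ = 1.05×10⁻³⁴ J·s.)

l = 8

Dividing by ℏ: |L|/ℏ ≈ 8.524.
l(l+1) ≈ 8.524² ≈ 72.66, so l = 8.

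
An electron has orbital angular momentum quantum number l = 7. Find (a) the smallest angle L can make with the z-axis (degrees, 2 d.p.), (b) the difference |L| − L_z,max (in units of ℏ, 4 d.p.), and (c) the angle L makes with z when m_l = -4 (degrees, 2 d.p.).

θ_min ≈ 20.70°; |L|−L_z,max ≈ 0.4833ℏ; θ(m_l=-4) ≈ 122.31°

cos θ_min = 7/√56, so θ_min ≈ 20.70°.
|L| − L_z,max = (2√14 − 7)ℏ ≈ 0.4833ℏ.
For m_l = -4: cos θ = -4/√56, θ ≈ 122.31°.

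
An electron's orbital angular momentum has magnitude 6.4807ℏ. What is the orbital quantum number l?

l = 6

Since |L|² = l(l+1)ℏ², l(l+1) = 42.
l² + l − 42 = 0 ⇒ l = 6.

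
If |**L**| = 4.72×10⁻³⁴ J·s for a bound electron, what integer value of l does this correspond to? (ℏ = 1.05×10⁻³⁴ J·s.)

l = 4

Dividing by ℏ: |L|/ℏ ≈ 4.495.
Set l(l+1) = 20.21; the integer solution is l = 4.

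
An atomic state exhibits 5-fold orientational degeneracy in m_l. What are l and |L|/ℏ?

l = 2, |L| = √6 ℏ ≈ 2.449ℏ

2l + 1 = 5 ⇒ l = 2.
|L| = ℏ√(l(l+1)) = ℏ√(2·3) = √6 ℏ.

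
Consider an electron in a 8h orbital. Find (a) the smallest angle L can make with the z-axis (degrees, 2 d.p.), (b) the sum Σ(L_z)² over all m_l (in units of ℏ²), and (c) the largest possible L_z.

θ_min ≈ 24.09°; Σ(L_z)² = 110 ℏ²; L_z,max = 5ℏ

The 8h subshell has l = 5.
cos θ_min = 5/√30, so θ_min ≈ 24.09°.
Σ m_l² = 110, so Σ(L_z)² = 110 ℏ².
L_z,max = lℏ = 5ℏ.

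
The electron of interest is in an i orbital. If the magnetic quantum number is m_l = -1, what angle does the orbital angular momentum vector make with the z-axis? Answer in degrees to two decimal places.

θ ≈ 98.88°

For an i orbital, l = 6.
|L|² = l(l+1)ℏ² = 42ℏ², so |L| = √42 ℏ.
L_z = m_l ℏ = −1ℏ.
cos θ = L_z/|L| = -1/√42, so θ ≈ 98.88°.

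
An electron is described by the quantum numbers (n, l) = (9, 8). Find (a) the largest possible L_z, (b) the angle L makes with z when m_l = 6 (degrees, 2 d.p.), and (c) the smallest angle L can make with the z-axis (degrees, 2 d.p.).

L_z,max = lℏ = 8ℏ.
For m_l = 6: cos θ = 6/√72, θ ≈ 45.00°.
cos θ_min = 8/√72, so θ_min ≈ 19.47°.

L_z,max = 8ℏ; θ(m_l=6) ≈ 45.00°; θ_min ≈ 19.47°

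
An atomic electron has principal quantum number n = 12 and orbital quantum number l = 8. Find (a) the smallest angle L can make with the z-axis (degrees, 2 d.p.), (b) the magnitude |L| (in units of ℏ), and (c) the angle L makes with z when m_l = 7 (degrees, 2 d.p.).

cos θ_min = 8/√72, so θ_min ≈ 19.47°.
|L| = ℏ√(8·9) = 6√2 ℏ ≈ 8.485ℏ.
For m_l = 7: cos θ = 7/√72, θ ≈ 34.42°.

θ_min ≈ 19.47°; |L| = 6√2 ℏ ≈ 8.485ℏ; θ(m_l=7) ≈ 34.42°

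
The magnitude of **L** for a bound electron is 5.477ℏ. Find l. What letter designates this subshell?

(|L|/ℏ)² = l(l+1) = 30.
Solving: l = 5.

l = 5 (h orbital)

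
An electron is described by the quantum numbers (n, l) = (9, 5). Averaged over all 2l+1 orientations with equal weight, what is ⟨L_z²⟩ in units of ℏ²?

m_l ∈ {-5, -4, -3, -2, -1, 0, 1, 2, 3, 4, 5}.
⟨L_z²⟩ = ℏ²·(Σ m_l²)/(2l+1) = ℏ²·110/11 = 10ℏ².

⟨L_z²⟩ = 10 ℏ²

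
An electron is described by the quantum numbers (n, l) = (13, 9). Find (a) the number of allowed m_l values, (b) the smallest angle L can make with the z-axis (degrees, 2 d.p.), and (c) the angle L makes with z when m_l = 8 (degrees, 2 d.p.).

19 values; θ_min ≈ 18.43°; θ(m_l=8) ≈ 32.51°

There are 2l+1 = 19 values of m_l.
cos θ_min = 9/√90, so θ_min ≈ 18.43°.
For m_l = 8: cos θ = 8/√90, θ ≈ 32.51°.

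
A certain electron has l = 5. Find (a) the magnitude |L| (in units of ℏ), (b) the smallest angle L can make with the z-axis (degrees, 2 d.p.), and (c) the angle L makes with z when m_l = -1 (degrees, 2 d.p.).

|L| = √30 ℏ ≈ 5.477ℏ; θ_min ≈ 24.09°; θ(m_l=-1) ≈ 100.52°

|L| = ℏ√(5·6) = √30 ℏ ≈ 5.477ℏ.
cos θ_min = 5/√30, so θ_min ≈ 24.09°.
For m_l = -1: cos θ = -1/√30, θ ≈ 100.52°.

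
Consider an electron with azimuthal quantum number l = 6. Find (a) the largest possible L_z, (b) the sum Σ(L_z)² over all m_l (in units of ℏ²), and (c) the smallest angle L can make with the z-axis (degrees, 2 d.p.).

L_z,max = lℏ = 6ℏ.
Σ m_l² = 182, so Σ(L_z)² = 182 ℏ².
cos θ_min = 6/√42, so θ_min ≈ 22.21°.

L_z,max = 6ℏ; Σ(L_z)² = 182 ℏ²; θ_min ≈ 22.21°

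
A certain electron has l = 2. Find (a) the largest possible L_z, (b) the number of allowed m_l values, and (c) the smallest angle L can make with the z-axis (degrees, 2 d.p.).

L_z,max = 2ℏ; 5 values; θ_min ≈ 35.26°

L_z,max = lℏ = 2ℏ.
There are 2l+1 = 5 values of m_l.
cos θ_min = 2/√6, so θ_min ≈ 35.26°.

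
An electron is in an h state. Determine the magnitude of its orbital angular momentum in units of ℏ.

For an h orbital, l = 5.
|L| = ℏ√(l(l+1)) = ℏ√(5·6) = √30 ℏ

|L| = √30 ℏ ≈ 5.477ℏ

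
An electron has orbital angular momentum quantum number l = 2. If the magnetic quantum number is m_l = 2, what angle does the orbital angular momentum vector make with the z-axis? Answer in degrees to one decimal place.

θ ≈ 35.3°

|L| = ℏ√(l(l+1)) = √6 ℏ.
L_z = m_l ℏ = 2ℏ.
cos θ = L_z/|L| = 2/√6, so θ ≈ 35.3°.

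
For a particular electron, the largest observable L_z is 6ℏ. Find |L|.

|L| = √42 ℏ ≈ 6.481ℏ

The maximum L_z equals lℏ, giving l = 6.
|L| = √(l(l+1)) ℏ = √42 ℏ.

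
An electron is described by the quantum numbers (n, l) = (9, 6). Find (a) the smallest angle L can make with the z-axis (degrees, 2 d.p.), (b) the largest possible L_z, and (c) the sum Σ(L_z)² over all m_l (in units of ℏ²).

θ_min ≈ 22.21°; L_z,max = 6ℏ; Σ(L_z)² = 182 ℏ²

cos θ_min = 6/√42, so θ_min ≈ 22.21°.
L_z,max = lℏ = 6ℏ.
Σ m_l² = 182, so Σ(L_z)² = 182 ℏ².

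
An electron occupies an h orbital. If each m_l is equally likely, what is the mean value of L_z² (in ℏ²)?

An h state has l = 5.
m_l runs from −5 to 5, i.e. {-5, -4, -3, -2, -1, 0, 1, 2, 3, 4, 5}.
Average of L_z² over 11 states: 110/11 ℏ² = 10 ℏ².

⟨L_z²⟩ = 10 ℏ²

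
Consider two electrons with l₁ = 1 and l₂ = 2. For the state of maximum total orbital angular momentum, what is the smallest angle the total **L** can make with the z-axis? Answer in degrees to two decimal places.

θ_min ≈ 30.00°

Angular momentum addition gives L = |l₁ − l₂|, …, l₁ + l₂.
Allowed values: L = 1, 2, 3.
The maximum is L = 3, with |L_tot| = ℏ√(3·4) = 2√3 ℏ.
The minimum angle with z is arccos(3/√12) ≈ 30.00°.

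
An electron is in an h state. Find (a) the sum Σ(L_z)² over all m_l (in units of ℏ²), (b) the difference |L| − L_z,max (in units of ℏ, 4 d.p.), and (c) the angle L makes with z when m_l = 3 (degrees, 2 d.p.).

An h state has l = 5.
Σ m_l² = 110, so Σ(L_z)² = 110 ℏ².
|L| − L_z,max = (√30 − 5)ℏ ≈ 0.4772ℏ.
For m_l = 3: cos θ = 3/√30, θ ≈ 56.79°.

Σ(L_z)² = 110 ℏ²; |L|−L_z,max ≈ 0.4772ℏ; θ(m_l=3) ≈ 56.79°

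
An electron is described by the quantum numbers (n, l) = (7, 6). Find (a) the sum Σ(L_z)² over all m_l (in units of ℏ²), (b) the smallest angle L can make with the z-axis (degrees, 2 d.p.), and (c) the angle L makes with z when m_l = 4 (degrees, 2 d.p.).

Σ m_l² = 182, so Σ(L_z)² = 182 ℏ².
cos θ_min = 6/√42, so θ_min ≈ 22.21°.
For m_l = 4: cos θ = 4/√42, θ ≈ 51.89°.

Σ(L_z)² = 182 ℏ²; θ_min ≈ 22.21°; θ(m_l=4) ≈ 51.89°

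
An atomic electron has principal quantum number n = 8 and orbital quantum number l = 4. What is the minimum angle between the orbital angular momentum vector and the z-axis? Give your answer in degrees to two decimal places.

|L| = ℏ√(l(l+1)) = 2√5 ℏ.
The smallest angle corresponds to the largest L_z, i.e. m_l = l = 4, giving L_z = 4ℏ.
cos θ_min = 4/√20, so θ_min ≈ 26.57°.

θ_min ≈ 26.57°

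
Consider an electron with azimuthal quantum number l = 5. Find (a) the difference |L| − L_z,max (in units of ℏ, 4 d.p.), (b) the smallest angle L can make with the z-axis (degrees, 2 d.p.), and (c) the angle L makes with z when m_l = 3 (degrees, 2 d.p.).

|L|−L_z,max ≈ 0.4772ℏ; θ_min ≈ 24.09°; θ(m_l=3) ≈ 56.79°

|L| − L_z,max = (√30 − 5)ℏ ≈ 0.4772ℏ.
cos θ_min = 5/√30, so θ_min ≈ 24.09°.
For m_l = 3: cos θ = 3/√30, θ ≈ 56.79°.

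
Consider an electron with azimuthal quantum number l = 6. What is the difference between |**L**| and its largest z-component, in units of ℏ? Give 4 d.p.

|L| − L_z,max ≈ 0.4807ℏ

|L| = √42 ℏ ≈ 6.4807ℏ, while L_z,max = lℏ = 6ℏ.
The difference is (√42 − 6)ℏ ≈ 0.4807ℏ.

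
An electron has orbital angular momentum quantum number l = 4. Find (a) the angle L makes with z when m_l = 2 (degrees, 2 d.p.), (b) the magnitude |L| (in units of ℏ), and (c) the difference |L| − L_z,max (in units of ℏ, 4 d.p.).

θ(m_l=2) ≈ 63.43°; |L| = 2√5 ℏ ≈ 4.472ℏ; |L|−L_z,max ≈ 0.4721ℏ

For m_l = 2: cos θ = 2/√20, θ ≈ 63.43°.
|L| = ℏ√(4·5) = 2√5 ℏ ≈ 4.472ℏ.
|L| − L_z,max = (2√5 − 4)ℏ ≈ 0.4721ℏ.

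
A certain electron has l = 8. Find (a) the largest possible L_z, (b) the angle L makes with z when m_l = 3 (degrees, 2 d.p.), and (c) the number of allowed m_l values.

L_z,max = lℏ = 8ℏ.
For m_l = 3: cos θ = 3/√72, θ ≈ 69.30°.
There are 2l+1 = 17 values of m_l.

L_z,max = 8ℏ; θ(m_l=3) ≈ 69.30°; 17 values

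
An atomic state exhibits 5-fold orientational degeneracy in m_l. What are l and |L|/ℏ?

l = 2, |L| = √6 ℏ ≈ 2.449ℏ

5 = 2l + 1, so l = (5−1)/2 = 2.
|L| = ℏ√(l(l+1)) = ℏ√(2·3) = √6 ℏ.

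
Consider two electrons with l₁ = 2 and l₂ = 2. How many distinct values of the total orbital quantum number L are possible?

By the triangle rule, |l₁ − l₂| ≤ L ≤ l₁ + l₂.
So L can be 0, 1, 2, 3, 4.
That is 5 values.

5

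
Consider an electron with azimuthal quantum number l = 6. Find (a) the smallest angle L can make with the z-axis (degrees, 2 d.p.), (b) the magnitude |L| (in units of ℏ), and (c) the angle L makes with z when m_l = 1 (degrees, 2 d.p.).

cos θ_min = 6/√42, so θ_min ≈ 22.21°.
|L| = ℏ√(6·7) = √42 ℏ ≈ 6.481ℏ.
For m_l = 1: cos θ = 1/√42, θ ≈ 81.12°.

θ_min ≈ 22.21°; |L| = √42 ℏ ≈ 6.481ℏ; θ(m_l=1) ≈ 81.12°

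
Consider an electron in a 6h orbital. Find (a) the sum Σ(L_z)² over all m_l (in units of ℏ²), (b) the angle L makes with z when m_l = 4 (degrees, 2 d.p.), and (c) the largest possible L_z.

6h means n = 6, l = 5.
Σ m_l² = 110, so Σ(L_z)² = 110 ℏ².
For m_l = 4: cos θ = 4/√30, θ ≈ 43.09°.
L_z,max = lℏ = 5ℏ.

Σ(L_z)² = 110 ℏ²; θ(m_l=4) ≈ 43.09°; L_z,max = 5ℏ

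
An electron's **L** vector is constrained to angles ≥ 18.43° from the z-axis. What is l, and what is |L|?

cos²θ_min = l/(l+1) = 0.9001.
Thus l = 0.9001/(1 − 0.9001) ≈ 9.
Then |L| = ℏ√(9·10) = 3√10 ℏ.

l = 9, |L| = 3√10 ℏ ≈ 9.487ℏ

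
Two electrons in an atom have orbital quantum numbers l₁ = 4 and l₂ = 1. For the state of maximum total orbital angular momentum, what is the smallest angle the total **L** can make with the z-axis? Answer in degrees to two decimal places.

By the triangle rule, |l₁ − l₂| ≤ L ≤ l₁ + l₂.
L ∈ {3, 4, 5}.
The maximum is L = 5, with |L_tot| = ℏ√(5·6) = √30 ℏ.
The minimum angle with z is arccos(5/√30) ≈ 24.09°.

θ_min ≈ 24.09°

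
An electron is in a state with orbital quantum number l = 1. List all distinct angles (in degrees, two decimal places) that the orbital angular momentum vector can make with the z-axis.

θ ∈ {45.00°, 90.00°, 135.00°}

|L| = ℏ√(l(l+1)) = √2 ℏ.
cos θ = m_l/√2 for each m_l ∈ {-1, 0, 1}.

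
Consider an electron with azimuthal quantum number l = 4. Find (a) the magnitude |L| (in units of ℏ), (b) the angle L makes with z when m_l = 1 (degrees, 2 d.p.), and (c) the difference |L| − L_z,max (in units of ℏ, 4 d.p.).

|L| = 2√5 ℏ ≈ 4.472ℏ; θ(m_l=1) ≈ 77.08°; |L|−L_z,max ≈ 0.4721ℏ

|L| = ℏ√(4·5) = 2√5 ℏ ≈ 4.472ℏ.
For m_l = 1: cos θ = 1/√20, θ ≈ 77.08°.
|L| − L_z,max = (2√5 − 4)ℏ ≈ 0.4721ℏ.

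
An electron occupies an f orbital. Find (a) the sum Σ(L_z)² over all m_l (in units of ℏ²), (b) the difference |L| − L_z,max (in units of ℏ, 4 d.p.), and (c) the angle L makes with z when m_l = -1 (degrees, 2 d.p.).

An f state has l = 3.
Σ m_l² = 28, so Σ(L_z)² = 28 ℏ².
|L| − L_z,max = (2√3 − 3)ℏ ≈ 0.4641ℏ.
For m_l = -1: cos θ = -1/√12, θ ≈ 106.78°.

Σ(L_z)² = 28 ℏ²; |L|−L_z,max ≈ 0.4641ℏ; θ(m_l=-1) ≈ 106.78°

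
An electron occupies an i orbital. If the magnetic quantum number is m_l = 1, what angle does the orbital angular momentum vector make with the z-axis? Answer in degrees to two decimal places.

θ ≈ 81.12°

For an i orbital, l = 6.
|L| = √(l(l+1)) ℏ = √42 ℏ.
L_z = m_l ℏ = 1ℏ.
cos θ = L_z/|L| = 1/√42, so θ ≈ 81.12°.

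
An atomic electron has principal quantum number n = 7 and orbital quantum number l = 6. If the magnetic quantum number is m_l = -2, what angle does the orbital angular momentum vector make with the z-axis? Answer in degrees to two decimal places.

|L| = √(l(l+1)) ℏ = √42 ℏ.
L_z = m_l ℏ = −2ℏ.
cos θ = L_z/|L| = -2/√42, so θ ≈ 107.98°.

θ ≈ 107.98°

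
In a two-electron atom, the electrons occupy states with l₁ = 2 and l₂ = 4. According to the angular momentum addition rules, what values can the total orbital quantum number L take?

L runs from |2 − 4| = 2 to 2 + 4 = 6.
Allowed values: L = 2, 3, 4, 5, 6.

L = 2, 3, 4, 5, 6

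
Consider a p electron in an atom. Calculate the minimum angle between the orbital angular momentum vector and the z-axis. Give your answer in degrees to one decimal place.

A p state has l = 1.
|L| = ℏ√(l(l+1)) = √2 ℏ.
The smallest angle corresponds to the largest L_z, i.e. m_l = l = 1, giving L_z = 1ℏ.
cos θ_min = 1/√2, so θ_min ≈ 45.0°.

θ_min ≈ 45.0°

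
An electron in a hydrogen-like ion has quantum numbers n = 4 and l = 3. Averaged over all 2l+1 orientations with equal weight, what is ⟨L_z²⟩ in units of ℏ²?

⟨L_z²⟩ = 4 ℏ²

m_l ∈ {-3, -2, -1, 0, 1, 2, 3}.
⟨L_z²⟩ = ℏ²·l(l+1)/3 = 4ℏ².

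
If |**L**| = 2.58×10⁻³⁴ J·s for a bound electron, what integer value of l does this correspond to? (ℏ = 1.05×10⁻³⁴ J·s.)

l = 2

Dividing by ℏ: |L|/ℏ ≈ 2.457.
Set l(l+1) = 6.04; the integer solution is l = 2.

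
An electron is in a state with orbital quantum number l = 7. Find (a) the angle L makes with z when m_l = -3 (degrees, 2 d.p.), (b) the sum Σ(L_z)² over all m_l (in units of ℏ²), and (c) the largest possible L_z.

For m_l = -3: cos θ = -3/√56, θ ≈ 113.63°.
Σ m_l² = 280, so Σ(L_z)² = 280 ℏ².
L_z,max = lℏ = 7ℏ.

θ(m_l=-3) ≈ 113.63°; Σ(L_z)² = 280 ℏ²; L_z,max = 7ℏ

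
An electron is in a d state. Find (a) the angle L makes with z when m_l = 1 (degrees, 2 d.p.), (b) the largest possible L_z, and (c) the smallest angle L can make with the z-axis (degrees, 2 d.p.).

θ(m_l=1) ≈ 65.91°; L_z,max = 2ℏ; θ_min ≈ 35.26°

For a d orbital, l = 2.
For m_l = 1: cos θ = 1/√6, θ ≈ 65.91°.
L_z,max = lℏ = 2ℏ.
cos θ_min = 2/√6, so θ_min ≈ 35.26°.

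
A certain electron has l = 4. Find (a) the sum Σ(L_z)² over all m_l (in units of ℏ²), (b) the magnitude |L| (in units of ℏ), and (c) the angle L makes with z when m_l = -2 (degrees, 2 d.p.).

Σ m_l² = 60, so Σ(L_z)² = 60 ℏ².
|L| = ℏ√(4·5) = 2√5 ℏ ≈ 4.472ℏ.
For m_l = -2: cos θ = -2/√20, θ ≈ 116.57°.

Σ(L_z)² = 60 ℏ²; |L| = 2√5 ℏ ≈ 4.472ℏ; θ(m_l=-2) ≈ 116.57°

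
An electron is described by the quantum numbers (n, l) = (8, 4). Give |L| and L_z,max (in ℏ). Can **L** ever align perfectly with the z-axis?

|L| = 2√5 ℏ ≈ 4.4721ℏ, while L_z,max = lℏ = 4ℏ.
Since |L| > L_z,max, the vector can never point exactly along z; the closest it comes is θ_min = arccos(4/√20) ≈ 26.6°.

No: L_z,max = 4ℏ < |L| = 2√5 ℏ ≈ 4.472ℏ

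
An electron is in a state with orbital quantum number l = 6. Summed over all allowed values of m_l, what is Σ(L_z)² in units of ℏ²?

m_l runs from −6 to 6, i.e. {-6, -5, -4, -3, -2, -1, 0, 1, 2, 3, 4, 5, 6}.
Σ m_l² = l(l+1)(2l+1)/3 = 6·7·13/3 = 182.

Σ(L_z)² = 182 ℏ²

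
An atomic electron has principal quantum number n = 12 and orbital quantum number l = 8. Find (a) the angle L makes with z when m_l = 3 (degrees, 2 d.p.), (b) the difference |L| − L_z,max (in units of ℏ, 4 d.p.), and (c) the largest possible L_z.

For m_l = 3: cos θ = 3/√72, θ ≈ 69.30°.
|L| − L_z,max = (6√2 − 8)ℏ ≈ 0.4853ℏ.
L_z,max = lℏ = 8ℏ.

θ(m_l=3) ≈ 69.30°; |L|−L_z,max ≈ 0.4853ℏ; L_z,max = 8ℏ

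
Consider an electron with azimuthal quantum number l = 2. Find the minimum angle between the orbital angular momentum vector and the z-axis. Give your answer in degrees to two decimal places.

|L|² = l(l+1)ℏ² = 6ℏ², so |L| = √6 ℏ.
The smallest angle corresponds to the largest L_z, i.e. m_l = l = 2, giving L_z = 2ℏ.
cos θ_min = 2/√6, so θ_min ≈ 35.26°.

θ_min ≈ 35.26°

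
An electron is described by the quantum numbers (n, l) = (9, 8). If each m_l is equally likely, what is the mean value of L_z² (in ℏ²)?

⟨L_z²⟩ = 24 ℏ²

m_l runs from −8 to 8, i.e. {-8, -7, -6, -5, -4, -3, -2, -1, 0, 1, 2, 3, 4, 5, 6, 7, 8}.
⟨L_z²⟩ = ℏ²·l(l+1)/3 = 24ℏ².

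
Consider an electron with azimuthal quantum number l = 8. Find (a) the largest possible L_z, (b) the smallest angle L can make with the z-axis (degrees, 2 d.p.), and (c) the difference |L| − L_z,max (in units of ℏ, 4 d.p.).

L_z,max = 8ℏ; θ_min ≈ 19.47°; |L|−L_z,max ≈ 0.4853ℏ

L_z,max = lℏ = 8ℏ.
cos θ_min = 8/√72, so θ_min ≈ 19.47°.
|L| − L_z,max = (6√2 − 8)ℏ ≈ 0.4853ℏ.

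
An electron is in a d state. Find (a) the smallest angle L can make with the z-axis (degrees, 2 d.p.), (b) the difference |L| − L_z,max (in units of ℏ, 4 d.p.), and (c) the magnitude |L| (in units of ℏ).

θ_min ≈ 35.26°; |L|−L_z,max ≈ 0.4495ℏ; |L| = √6 ℏ ≈ 2.449ℏ

A d state has l = 2.
cos θ_min = 2/√6, so θ_min ≈ 35.26°.
|L| − L_z,max = (√6 − 2)ℏ ≈ 0.4495ℏ.
|L| = ℏ√(2·3) = √6 ℏ ≈ 2.449ℏ.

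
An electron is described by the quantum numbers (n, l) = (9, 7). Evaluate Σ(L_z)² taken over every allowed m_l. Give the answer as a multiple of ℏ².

m_l ∈ {-7, -6, -5, -4, -3, -2, -1, 0, 1, 2, 3, 4, 5, 6, 7}.
Summing m² from −7 to 7: Σ m_l² = 280.

Σ(L_z)² = 280 ℏ²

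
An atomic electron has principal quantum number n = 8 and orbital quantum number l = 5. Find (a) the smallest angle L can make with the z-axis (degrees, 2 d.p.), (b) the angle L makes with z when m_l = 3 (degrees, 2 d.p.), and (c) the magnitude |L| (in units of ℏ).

θ_min ≈ 24.09°; θ(m_l=3) ≈ 56.79°; |L| = √30 ℏ ≈ 5.477ℏ

cos θ_min = 5/√30, so θ_min ≈ 24.09°.
For m_l = 3: cos θ = 3/√30, θ ≈ 56.79°.
|L| = ℏ√(5·6) = √30 ℏ ≈ 5.477ℏ.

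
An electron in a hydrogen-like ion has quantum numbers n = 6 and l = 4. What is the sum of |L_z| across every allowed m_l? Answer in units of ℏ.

m_l runs from −4 to 4, i.e. {-4, -3, -2, -1, 0, 1, 2, 3, 4}.
Σ|m_l| = l(l+1) = 20.

Σ|L_z| = 20 ℏ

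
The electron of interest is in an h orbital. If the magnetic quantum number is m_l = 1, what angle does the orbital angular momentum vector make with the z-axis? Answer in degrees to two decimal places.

For an h orbital, l = 5.
|L| = ℏ√(l(l+1)) = √30 ℏ.
L_z = m_l ℏ = 1ℏ.
cos θ = L_z/|L| = 1/√30, so θ ≈ 79.48°.

θ ≈ 79.48°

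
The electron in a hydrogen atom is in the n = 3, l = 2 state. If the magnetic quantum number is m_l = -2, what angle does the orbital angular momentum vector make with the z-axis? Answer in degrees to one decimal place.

θ ≈ 144.7°

|L| = √(l(l+1)) ℏ = √6 ℏ.
L_z = m_l ℏ = −2ℏ.
cos θ = L_z/|L| = -2/√6, so θ ≈ 144.7°.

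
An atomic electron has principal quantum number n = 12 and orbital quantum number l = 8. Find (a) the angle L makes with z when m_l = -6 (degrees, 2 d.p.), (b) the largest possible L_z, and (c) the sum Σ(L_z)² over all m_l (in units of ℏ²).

For m_l = -6: cos θ = -6/√72, θ ≈ 135.00°.
L_z,max = lℏ = 8ℏ.
Σ m_l² = 408, so Σ(L_z)² = 408 ℏ².

θ(m_l=-6) ≈ 135.00°; L_z,max = 8ℏ; Σ(L_z)² = 408 ℏ²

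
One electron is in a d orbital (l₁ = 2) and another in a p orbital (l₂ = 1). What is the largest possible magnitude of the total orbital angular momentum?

|L_tot|_max = 2√3 ℏ ≈ 3.464ℏ

By the triangle rule, |l₁ − l₂| ≤ L ≤ l₁ + l₂.
L ∈ {1, 2, 3}.
The largest magnitude corresponds to L = 3: |L_tot| = ℏ√(3·4) = 2√3 ℏ.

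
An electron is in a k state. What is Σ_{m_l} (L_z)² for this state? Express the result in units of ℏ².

Σ(L_z)² = 280 ℏ²

A k state has l = 7.
m_l runs from −7 to 7, i.e. {-7, -6, -5, -4, -3, -2, -1, 0, 1, 2, 3, 4, 5, 6, 7}.
Σ m_l² = 2·(1 + 4 + 9 + 16 + 25 + 36 + 49) = 280.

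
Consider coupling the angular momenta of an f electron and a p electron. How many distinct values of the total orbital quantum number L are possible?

3

The total orbital quantum number L ranges from |l₁ − l₂| to l₁ + l₂ in integer steps.
So L can be 2, 3, 4.
That is 3 values.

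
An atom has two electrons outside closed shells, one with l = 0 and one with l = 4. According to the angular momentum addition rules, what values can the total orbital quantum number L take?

The total orbital quantum number L ranges from |l₁ − l₂| to l₁ + l₂ in integer steps.
Allowed values: L = 4.

L = 4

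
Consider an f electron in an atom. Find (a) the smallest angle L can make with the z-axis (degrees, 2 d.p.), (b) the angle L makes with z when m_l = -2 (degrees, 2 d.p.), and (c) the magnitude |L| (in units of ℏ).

For an f orbital, l = 3.
cos θ_min = 3/√12, so θ_min ≈ 30.00°.
For m_l = -2: cos θ = -2/√12, θ ≈ 125.26°.
|L| = ℏ√(3·4) = 2√3 ℏ ≈ 3.464ℏ.

θ_min ≈ 30.00°; θ(m_l=-2) ≈ 125.26°; |L| = 2√3 ℏ ≈ 3.464ℏ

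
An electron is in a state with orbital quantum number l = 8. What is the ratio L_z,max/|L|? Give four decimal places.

L_z,max/|L| = 0.9428

|L| = 6√2 ℏ ≈ 8.4853ℏ, while L_z,max = lℏ = 8ℏ.
L_z,max/|L| = 8/√72 = 0.9428.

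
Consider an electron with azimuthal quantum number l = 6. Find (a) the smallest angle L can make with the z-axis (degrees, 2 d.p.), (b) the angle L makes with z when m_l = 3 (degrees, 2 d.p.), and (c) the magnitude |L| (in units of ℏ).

θ_min ≈ 22.21°; θ(m_l=3) ≈ 62.42°; |L| = √42 ℏ ≈ 6.481ℏ

cos θ_min = 6/√42, so θ_min ≈ 22.21°.
For m_l = 3: cos θ = 3/√42, θ ≈ 62.42°.
|L| = ℏ√(6·7) = √42 ℏ ≈ 6.481ℏ.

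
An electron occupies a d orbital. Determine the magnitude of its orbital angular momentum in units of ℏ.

|L| = √6 ℏ ≈ 2.449ℏ

A d state has l = 2.
|L| = ℏ√(l(l+1)) = ℏ√(2·3) = √6 ℏ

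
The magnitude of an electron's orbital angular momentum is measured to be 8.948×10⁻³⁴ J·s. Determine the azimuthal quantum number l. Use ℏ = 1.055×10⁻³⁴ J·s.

l = 8

Dividing by ℏ: |L|/ℏ ≈ 8.482.
(|L|/ℏ)² = l(l+1) ≈ 71.94 ⇒ l = 8.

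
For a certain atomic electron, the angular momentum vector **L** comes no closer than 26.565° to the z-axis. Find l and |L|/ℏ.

At minimum angle, m_l = l, so cos θ = l/√(l(l+1)); cos²θ = l/(l+1) = 0.8000.
Thus l = 0.8000/(1 − 0.8000) ≈ 4.
Then |L| = ℏ√(4·5) = 2√5 ℏ.

l = 4, |L| = 2√5 ℏ ≈ 4.472ℏ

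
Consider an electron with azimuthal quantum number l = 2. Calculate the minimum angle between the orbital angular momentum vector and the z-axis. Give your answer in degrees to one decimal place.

θ_min ≈ 35.3°

|L| = √(l(l+1)) ℏ = √6 ℏ.
The smallest angle corresponds to the largest L_z, i.e. m_l = l = 2, giving L_z = 2ℏ.
cos θ_min = 2/√6, so θ_min ≈ 35.3°.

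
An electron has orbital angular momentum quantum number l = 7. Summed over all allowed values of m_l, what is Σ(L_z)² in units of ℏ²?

Σ(L_z)² = 280 ℏ²

The allowed m_l values are -7, -6, -5, -4, -3, -2, -1, 0, 1, 2, 3, 4, 5, 6, 7.
Σ m_l² = l(l+1)(2l+1)/3 = 7·8·15/3 = 280.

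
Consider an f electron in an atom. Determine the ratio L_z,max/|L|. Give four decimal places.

An f state has l = 3.
|L| = 2√3 ℏ ≈ 3.4641ℏ, while L_z,max = lℏ = 3ℏ.
L_z,max/|L| = 3/√12 = 0.8660.

L_z,max/|L| = 0.8660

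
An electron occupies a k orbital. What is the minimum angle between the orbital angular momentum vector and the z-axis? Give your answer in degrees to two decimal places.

For a k orbital, l = 7.
|L| = √(l(l+1)) ℏ = 2√14 ℏ.
The smallest angle corresponds to the largest L_z, i.e. m_l = l = 7, giving L_z = 7ℏ.
cos θ_min = 7/√56, so θ_min ≈ 20.70°.

θ_min ≈ 20.70°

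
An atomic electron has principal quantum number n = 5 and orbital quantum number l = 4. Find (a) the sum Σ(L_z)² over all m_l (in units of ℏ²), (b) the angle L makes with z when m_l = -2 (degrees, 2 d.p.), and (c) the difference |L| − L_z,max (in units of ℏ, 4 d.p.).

Σ(L_z)² = 60 ℏ²; θ(m_l=-2) ≈ 116.57°; |L|−L_z,max ≈ 0.4721ℏ

Σ m_l² = 60, so Σ(L_z)² = 60 ℏ².
For m_l = -2: cos θ = -2/√20, θ ≈ 116.57°.
|L| − L_z,max = (2√5 − 4)ℏ ≈ 0.4721ℏ.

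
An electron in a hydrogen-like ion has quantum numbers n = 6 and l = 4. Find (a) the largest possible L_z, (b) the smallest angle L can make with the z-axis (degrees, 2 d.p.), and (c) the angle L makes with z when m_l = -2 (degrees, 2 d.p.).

L_z,max = 4ℏ; θ_min ≈ 26.57°; θ(m_l=-2) ≈ 116.57°

L_z,max = lℏ = 4ℏ.
cos θ_min = 4/√20, so θ_min ≈ 26.57°.
For m_l = -2: cos θ = -2/√20, θ ≈ 116.57°.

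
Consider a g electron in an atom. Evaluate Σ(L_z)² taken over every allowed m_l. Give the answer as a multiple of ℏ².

Σ(L_z)² = 60 ℏ²

G corresponds to l = 4.
m_l ∈ {-4, -3, -2, -1, 0, 1, 2, 3, 4}.
Σ m_l² = l(l+1)(2l+1)/3 = 4·5·9/3 = 60.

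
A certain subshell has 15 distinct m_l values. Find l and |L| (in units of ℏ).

2l + 1 = 15 ⇒ l = 7.
|L| = ℏ√(l(l+1)) = ℏ√(7·8) = 2√14 ℏ.

l = 7, |L| = 2√14 ℏ ≈ 7.483ℏ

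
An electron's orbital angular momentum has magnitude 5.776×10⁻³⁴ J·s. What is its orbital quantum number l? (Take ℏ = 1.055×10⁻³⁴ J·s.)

l = 5

In units of ℏ, |L| ≈ 5.475.
(|L|/ℏ)² = l(l+1) ≈ 29.97 ⇒ l = 5.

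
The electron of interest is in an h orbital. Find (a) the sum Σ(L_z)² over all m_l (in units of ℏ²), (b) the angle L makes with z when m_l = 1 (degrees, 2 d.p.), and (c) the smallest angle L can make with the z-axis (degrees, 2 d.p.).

Σ(L_z)² = 110 ℏ²; θ(m_l=1) ≈ 79.48°; θ_min ≈ 24.09°

For an h orbital, l = 5.
Σ m_l² = 110, so Σ(L_z)² = 110 ℏ².
For m_l = 1: cos θ = 1/√30, θ ≈ 79.48°.
cos θ_min = 5/√30, so θ_min ≈ 24.09°.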